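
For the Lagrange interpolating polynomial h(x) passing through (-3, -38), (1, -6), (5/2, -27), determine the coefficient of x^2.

-4

Build the Lagrange basis polynomials:
L_0(x) = (x - 1)(x - 5/2) / [22] = (1/22)x^2 - (7/44)x + 5/44
L_1(x) = (x + 3)(x - 5/2) / [-6] = -(1/6)x^2 - (1/12)x + 5/4
L_2(x) = (x + 3)(x - 1) / [33/4] = (4/33)x^2 + (8/33)x - 4/11
h(x) = (-38)·L_0 + (-6)·L_1 + (-27)·L_2
Only the coefficient of x^2 is needed; take it from each L_i and combine:
(-38)·(1/22) + (-6)·(-1/6) + (-27)·(4/33) = -4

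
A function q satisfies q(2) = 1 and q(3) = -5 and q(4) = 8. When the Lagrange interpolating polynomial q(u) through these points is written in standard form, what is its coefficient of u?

-107/2

Build the Lagrange basis polynomials:
L_0(u) = (u - 3)(u - 4) / [2] = (1/2)u^2 - (7/2)u + 6
L_1(u) = (u - 2)(u - 4) / [-1] = -u^2 + 6u - 8
L_2(u) = (u - 2)(u - 3) / [2] = (1/2)u^2 - (5/2)u + 3
q(u) = 1·L_0 + (-5)·L_1 + 8·L_2
Only the coefficient of u is needed; take it from each L_i and combine:
1·(-7/2) + (-5)·(6) + 8·(-5/2) = -107/2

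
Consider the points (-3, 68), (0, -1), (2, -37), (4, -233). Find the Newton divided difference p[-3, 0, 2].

1

p[-3,0] = (-1 - 68) / (0 - (-3)) = -23
p[0,2] = (-37 - (-1)) / (2 - 0) = -18
p[-3,0,2] = (-18 - (-23)) / (2 - (-3)) = 1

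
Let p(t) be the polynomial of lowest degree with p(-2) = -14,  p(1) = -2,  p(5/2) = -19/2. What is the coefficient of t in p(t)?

Build the Lagrange basis polynomials:
L_0(t) = (t - 1)(t - 5/2) / [27/2] = (2/27)t^2 - (7/27)t + 5/27
L_1(t) = (t + 2)(t - 5/2) / [-9/2] = -(2/9)t^2 + (1/9)t + 10/9
L_2(t) = (t + 2)(t - 1) / [27/4] = (4/27)t^2 + (4/27)t - 8/27
p(t) = (-14)·L_0 + (-2)·L_1 + (-19/2)·L_2
Only the coefficient of t is needed; take it from each L_i and combine:
(-14)·(-7/27) + (-2)·(1/9) + (-19/2)·(4/27) = 2

2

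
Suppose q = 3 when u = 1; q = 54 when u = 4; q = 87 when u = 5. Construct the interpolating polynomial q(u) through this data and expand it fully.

Newton's divided differences:
q[1,4] = (54 - 3) / (4 - 1) = 17
q[4,5] = (87 - 54) / (5 - 4) = 33
q[1,4,5] = (33 - 17) / (5 - 1) = 4
q(u) = 3 + 17·(u - 1) + 4·(u - 1)(u - 4)
Expanding: q(u) = 4u^2 - 3u + 2

q(u) = 4u^2 - 3u + 2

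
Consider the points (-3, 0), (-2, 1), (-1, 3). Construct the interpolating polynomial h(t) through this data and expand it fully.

Build the Lagrange basis polynomials:
L_0(t) = (t + 2)(t + 1) / [2] = (1/2)t^2 + (3/2)t + 1
L_1(t) = (t + 3)(t + 1) / [-1] = -t^2 - 4t - 3
L_2(t) = (t + 3)(t + 2) / [2] = (1/2)t^2 + (5/2)t + 3
h(t) = 0·L_0 + 1·L_1 + 3·L_2
  0·L_0(t) = 0
  1·L_1(t) = -t^2 - 4t - 3
  3·L_2(t) = (3/2)t^2 + (15/2)t + 9
Adding term by term: (1/2)t^2 + (7/2)t + 6

h(t) = (1/2)t^2 + (7/2)t + 6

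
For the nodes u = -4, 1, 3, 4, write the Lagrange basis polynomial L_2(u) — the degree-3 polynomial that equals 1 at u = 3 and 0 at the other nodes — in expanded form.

L_2(u) = (u + 4)(u - 1)(u - 4) / [(7)·(2)·(-1)]
       = (u^3 - u^2 - 16u + 16) / (-14)

L_2(u) = -(1/14)u^3 + (1/14)u^2 + (8/7)u - 8/7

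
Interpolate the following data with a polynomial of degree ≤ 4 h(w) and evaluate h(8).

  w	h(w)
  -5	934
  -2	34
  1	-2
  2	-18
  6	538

Evaluate each Lagrange basis at w = 8:
L_0(8) = (10)·(7)·(6)·(2)/[(-3)·(-6)·(-7)·(-11)] = 20/33
L_1(8) = (13)·(7)·(6)·(2)/[(3)·(-3)·(-4)·(-8)] = -91/24
L_2(8) = (13)·(10)·(6)·(2)/[(6)·(3)·(-1)·(-5)] = 52/3
L_3(8) = (13)·(10)·(7)·(2)/[(7)·(4)·(1)·(-4)] = -65/4
L_4(8) = (13)·(10)·(7)·(6)/[(11)·(8)·(5)·(4)] = 273/88
Sum: 934·(20/33) + 34·(-91/24) + (-2)·(52/3) + (-18)·(-65/4) + 538·(273/88) = 2364

2364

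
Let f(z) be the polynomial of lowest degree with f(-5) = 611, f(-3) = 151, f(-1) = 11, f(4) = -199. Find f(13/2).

-1883/2

L_0(13/2) = (19/2)·(15/2)·(5/2)/[(-2)·(-4)·(-9)] = -475/192
L_1(13/2) = (23/2)·(15/2)·(5/2)/[(2)·(-2)·(-7)] = 1725/224
L_2(13/2) = (23/2)·(19/2)·(5/2)/[(4)·(2)·(-5)] = -437/64
L_3(13/2) = (23/2)·(19/2)·(15/2)/[(9)·(7)·(5)] = 437/168
Sum: 611·(-475/192) + 151·(1725/224) + 11·(-437/64) + (-199)·(437/168) = -1883/2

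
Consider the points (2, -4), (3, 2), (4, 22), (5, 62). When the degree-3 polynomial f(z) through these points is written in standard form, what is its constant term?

Build the Lagrange basis polynomials:
L_0(z) = (z - 3)(z - 4)(z - 5) / [-6] = -(1/6)z^3 + 2z^2 - (47/6)z + 10
L_1(z) = (z - 2)(z - 4)(z - 5) / [2] = (1/2)z^3 - (11/2)z^2 + 19z - 20
L_2(z) = (z - 2)(z - 3)(z - 5) / [-2] = -(1/2)z^3 + 5z^2 - (31/2)z + 15
L_3(z) = (z - 2)(z - 3)(z - 4) / [6] = (1/6)z^3 - (3/2)z^2 + (13/3)z - 4
f(z) = (-4)·L_0 + 2·L_1 + 22·L_2 + 62·L_3
Only the constant term is needed; take it from each L_i and combine:
(-4)·(10) + 2·(-20) + 22·(15) + 62·(-4) = 2

2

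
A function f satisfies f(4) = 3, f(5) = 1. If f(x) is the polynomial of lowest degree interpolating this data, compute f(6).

Evaluate each Lagrange basis at x = 6:
L_0(6) = (1)/[(-1)] = -1
L_1(6) = (2)/[(1)] = 2
Sum: 3·(-1) + 1·(2) = -1

-1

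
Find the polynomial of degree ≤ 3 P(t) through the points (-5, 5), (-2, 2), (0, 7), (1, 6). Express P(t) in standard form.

Build the Lagrange basis polynomials:
L_0(t) = (t + 2)t(t - 1) / [-90] = -(1/90)t^3 - (1/90)t^2 + (1/45)t
L_1(t) = (t + 5)t(t - 1) / [18] = (1/18)t^3 + (2/9)t^2 - (5/18)t
L_2(t) = (t + 5)(t + 2)(t - 1) / [-10] = -(1/10)t^3 - (3/5)t^2 - (3/10)t + 1
L_3(t) = (t + 5)(t + 2)t / [18] = (1/18)t^3 + (7/18)t^2 + (5/9)t
P(t) = 5·L_0 + 2·L_1 + 7·L_2 + 6·L_3
  5·L_0(t) = -(1/18)t^3 - (1/18)t^2 + (1/9)t
  2·L_1(t) = (1/9)t^3 + (4/9)t^2 - (5/9)t
  7·L_2(t) = -(7/10)t^3 - (21/5)t^2 - (21/10)t + 7
  6·L_3(t) = (1/3)t^3 + (7/3)t^2 + (10/3)t
Adding term by term: -(14/45)t^3 - (133/90)t^2 + (71/90)t + 7

P(t) = -(14/45)t^3 - (133/90)t^2 + (71/90)t + 7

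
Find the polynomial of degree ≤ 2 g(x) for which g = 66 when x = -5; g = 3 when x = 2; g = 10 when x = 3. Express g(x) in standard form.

g(x) = 2x^2 - 3x + 1

L_0(x) = (x - 2)(x - 3) / [56] = (1/56)x^2 - (5/56)x + 3/28
L_1(x) = (x + 5)(x - 3) / [-7] = -(1/7)x^2 - (2/7)x + 15/7
L_2(x) = (x + 5)(x - 2) / [8] = (1/8)x^2 + (3/8)x - 5/4
g(x) = 66·L_0 + 3·L_1 + 10·L_2
  66·L_0(x) = (33/28)x^2 - (165/28)x + 99/14
  3·L_1(x) = -(3/7)x^2 - (6/7)x + 45/7
  10·L_2(x) = (5/4)x^2 + (15/4)x - 25/2
Adding term by term: 2x^2 - 3x + 1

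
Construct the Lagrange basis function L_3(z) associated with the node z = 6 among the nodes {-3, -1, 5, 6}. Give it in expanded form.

L_3(z) = (z + 3)(z + 1)(z - 5) / [(9)·(7)·(1)]
       = (z^3 - z^2 - 17z - 15) / (63)

L_3(z) = (1/63)z^3 - (1/63)z^2 - (17/63)z - 5/21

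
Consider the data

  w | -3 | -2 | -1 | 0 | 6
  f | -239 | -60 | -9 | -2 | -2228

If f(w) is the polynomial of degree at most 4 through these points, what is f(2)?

-24

Evaluate each Lagrange basis at w = 2:
L_0(2) = (4)·(3)·(2)·(-4)/[(-1)·(-2)·(-3)·(-9)] = -16/9
L_1(2) = (5)·(3)·(2)·(-4)/[(1)·(-1)·(-2)·(-8)] = 15/2
L_2(2) = (5)·(4)·(2)·(-4)/[(2)·(1)·(-1)·(-7)] = -80/7
L_3(2) = (5)·(4)·(3)·(-4)/[(3)·(2)·(1)·(-6)] = 20/3
L_4(2) = (5)·(4)·(3)·(2)/[(9)·(8)·(7)·(6)] = 5/126
Sum: (-239)·(-16/9) + (-60)·(15/2) + (-9)·(-80/7) + (-2)·(20/3) + (-2228)·(5/126) = -24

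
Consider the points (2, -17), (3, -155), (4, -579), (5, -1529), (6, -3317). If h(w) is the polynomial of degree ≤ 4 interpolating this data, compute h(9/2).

Evaluate each Lagrange basis at w = 9/2:
L_0(9/2) = (3/2)·(1/2)·(-1/2)·(-3/2)/[(-1)·(-2)·(-3)·(-4)] = 3/128
L_1(9/2) = (5/2)·(1/2)·(-1/2)·(-3/2)/[(1)·(-1)·(-2)·(-3)] = -5/32
L_2(9/2) = (5/2)·(3/2)·(-1/2)·(-3/2)/[(2)·(1)·(-1)·(-2)] = 45/64
L_3(9/2) = (5/2)·(3/2)·(1/2)·(-3/2)/[(3)·(2)·(1)·(-1)] = 15/32
L_4(9/2) = (5/2)·(3/2)·(1/2)·(-1/2)/[(4)·(3)·(2)·(1)] = -5/128
Sum: (-17)·(3/128) + (-155)·(-5/32) + (-579)·(45/64) + (-1529)·(15/32) + (-3317)·(-5/128) = -15527/16

-15527/16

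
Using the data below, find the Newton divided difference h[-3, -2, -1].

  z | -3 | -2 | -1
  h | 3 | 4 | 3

-1

h[-3,-2] = (4 - 3) / (-2 - (-3)) = 1
h[-2,-1] = (3 - 4) / (-1 - (-2)) = -1
h[-3,-2,-1] = (-1 - 1) / (-1 - (-3)) = -1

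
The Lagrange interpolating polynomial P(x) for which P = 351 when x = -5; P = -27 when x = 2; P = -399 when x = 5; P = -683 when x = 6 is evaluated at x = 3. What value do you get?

L_0(3) = (1)·(-2)·(-3)/[(-7)·(-10)·(-11)] = -3/385
L_1(3) = (8)·(-2)·(-3)/[(7)·(-3)·(-4)] = 4/7
L_2(3) = (8)·(1)·(-3)/[(10)·(3)·(-1)] = 4/5
L_3(3) = (8)·(1)·(-2)/[(11)·(4)·(1)] = -4/11
Sum: 351·(-3/385) + (-27)·(4/7) + (-399)·(4/5) + (-683)·(-4/11) = -89

-89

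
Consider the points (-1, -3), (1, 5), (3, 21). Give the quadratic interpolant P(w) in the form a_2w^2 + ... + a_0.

Newton's divided differences:
P[-1,1] = (5 - (-3)) / (1 - (-1)) = 4
P[1,3] = (21 - 5) / (3 - 1) = 8
P[-1,1,3] = (8 - 4) / (3 - (-1)) = 1
P(w) = -3 + 4·(w + 1) + 1·(w + 1)(w - 1)
Expanding: P(w) = w^2 + 4w

P(w) = w^2 + 4w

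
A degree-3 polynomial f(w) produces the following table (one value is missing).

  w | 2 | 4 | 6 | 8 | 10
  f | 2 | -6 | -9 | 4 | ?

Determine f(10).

The 4 known values determine f uniquely (degree ≤ 3).
Evaluate each Lagrange basis at w = 10:
L_0(10) = (6)·(4)·(2)/[(-2)·(-4)·(-6)] = -1
L_1(10) = (8)·(4)·(2)/[(2)·(-2)·(-4)] = 4
L_2(10) = (8)·(6)·(2)/[(4)·(2)·(-2)] = -6
L_3(10) = (8)·(6)·(4)/[(6)·(4)·(2)] = 4
Sum: 2·(-1) + (-6)·(4) + (-9)·(-6) + 4·(4) = 44

44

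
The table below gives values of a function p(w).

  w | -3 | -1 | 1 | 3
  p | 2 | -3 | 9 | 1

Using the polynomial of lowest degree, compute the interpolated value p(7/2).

-1083/128

L_0(7/2) = (9/2)·(5/2)·(1/2)/[(-2)·(-4)·(-6)] = -15/128
L_1(7/2) = (13/2)·(5/2)·(1/2)/[(2)·(-2)·(-4)] = 65/128
L_2(7/2) = (13/2)·(9/2)·(1/2)/[(4)·(2)·(-2)] = -117/128
L_3(7/2) = (13/2)·(9/2)·(5/2)/[(6)·(4)·(2)] = 195/128
Sum: 2·(-15/128) + (-3)·(65/128) + 9·(-117/128) + 1·(195/128) = -1083/128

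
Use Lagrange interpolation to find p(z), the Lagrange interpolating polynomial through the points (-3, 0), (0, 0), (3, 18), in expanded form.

p(z) = z^2 + 3z

L_0(z) = z(z - 3) / [18] = (1/18)z^2 - (1/6)z
L_1(z) = (z + 3)(z - 3) / [-9] = -(1/9)z^2 + 1
L_2(z) = (z + 3)z / [18] = (1/18)z^2 + (1/6)z
p(z) = 0·L_0 + 0·L_1 + 18·L_2
  0·L_0(z) = 0
  0·L_1(z) = 0
  18·L_2(z) = z^2 + 3z
Adding term by term: z^2 + 3z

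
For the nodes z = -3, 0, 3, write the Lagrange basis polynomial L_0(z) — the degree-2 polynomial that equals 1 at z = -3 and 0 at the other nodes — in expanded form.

L_0(z) = (1/18)z^2 - (1/6)z

L_0(z) = z(z - 3) / [(-3)·(-6)]
       = (z^2 - 3z) / (18)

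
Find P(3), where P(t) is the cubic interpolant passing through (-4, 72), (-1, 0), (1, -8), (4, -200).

-96

L_0(3) = (4)·(2)·(-1)/[(-3)·(-5)·(-8)] = 1/15
L_1(3) = (7)·(2)·(-1)/[(3)·(-2)·(-5)] = -7/15
L_2(3) = (7)·(4)·(-1)/[(5)·(2)·(-3)] = 14/15
L_3(3) = (7)·(4)·(2)/[(8)·(5)·(3)] = 7/15
Sum: 72·(1/15) + 0 + (-8)·(14/15) + (-200)·(7/15) = -96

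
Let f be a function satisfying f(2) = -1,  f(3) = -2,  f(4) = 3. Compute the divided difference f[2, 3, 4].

3

f[2,3] = (-2 - (-1)) / (3 - 2) = -1
f[3,4] = (3 - (-2)) / (4 - 3) = 5
f[2,3,4] = (5 - (-1)) / (4 - 2) = 3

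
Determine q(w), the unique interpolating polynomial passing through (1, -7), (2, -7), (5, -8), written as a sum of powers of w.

Newton's divided differences:
q[1,2] = (-7 - (-7)) / (2 - 1) = 0
q[2,5] = (-8 - (-7)) / (5 - 2) = -1/3
q[1,2,5] = (-1/3 - 0) / (5 - 1) = -1/12
q(w) = -7 + (-1/12)·(w - 1)(w - 2)
Expanding: q(w) = -(1/12)w^2 + (1/4)w - 43/6

q(w) = -(1/12)w^2 + (1/4)w - 43/6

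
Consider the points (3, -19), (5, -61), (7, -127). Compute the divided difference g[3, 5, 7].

g[3,5] = (-61 - (-19)) / (5 - 3) = -21
g[5,7] = (-127 - (-61)) / (7 - 5) = -33
g[3,5,7] = (-33 - (-21)) / (7 - 3) = -3

-3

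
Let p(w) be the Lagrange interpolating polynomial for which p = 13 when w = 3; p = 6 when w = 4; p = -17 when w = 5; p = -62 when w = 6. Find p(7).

-135

Evaluate each Lagrange basis at w = 7:
L_0(7) = (3)·(2)·(1)/[(-1)·(-2)·(-3)] = -1
L_1(7) = (4)·(2)·(1)/[(1)·(-1)·(-2)] = 4
L_2(7) = (4)·(3)·(1)/[(2)·(1)·(-1)] = -6
L_3(7) = (4)·(3)·(2)/[(3)·(2)·(1)] = 4
Sum: 13·(-1) + 6·(4) + (-17)·(-6) + (-62)·(4) = -135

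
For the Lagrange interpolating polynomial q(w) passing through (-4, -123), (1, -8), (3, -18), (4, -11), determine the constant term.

-3

Build the Lagrange basis polynomials:
L_0(w) = (w - 1)(w - 3)(w - 4) / [-280] = -(1/280)w^3 + (1/35)w^2 - (19/280)w + 3/70
L_1(w) = (w + 4)(w - 3)(w - 4) / [30] = (1/30)w^3 - (1/10)w^2 - (8/15)w + 8/5
L_2(w) = (w + 4)(w - 1)(w - 4) / [-14] = -(1/14)w^3 + (1/14)w^2 + (8/7)w - 8/7
L_3(w) = (w + 4)(w - 1)(w - 3) / [24] = (1/24)w^3 - (13/24)w + 1/2
q(w) = (-123)·L_0 + (-8)·L_1 + (-18)·L_2 + (-11)·L_3
Only the constant term is needed; take it from each L_i and combine:
(-123)·(3/70) + (-8)·(8/5) + (-18)·(-8/7) + (-11)·(1/2) = -3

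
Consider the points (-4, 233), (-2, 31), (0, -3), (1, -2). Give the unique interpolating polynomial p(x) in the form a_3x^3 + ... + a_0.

Build the Lagrange basis polynomials:
L_0(x) = (x + 2)x(x - 1) / [-40] = -(1/40)x^3 - (1/40)x^2 + (1/20)x
L_1(x) = (x + 4)x(x - 1) / [12] = (1/12)x^3 + (1/4)x^2 - (1/3)x
L_2(x) = (x + 4)(x + 2)(x - 1) / [-8] = -(1/8)x^3 - (5/8)x^2 - (1/4)x + 1
L_3(x) = (x + 4)(x + 2)x / [15] = (1/15)x^3 + (2/5)x^2 + (8/15)x
p(x) = 233·L_0 + 31·L_1 + (-3)·L_2 + (-2)·L_3
  233·L_0(x) = -(233/40)x^3 - (233/40)x^2 + (233/20)x
  31·L_1(x) = (31/12)x^3 + (31/4)x^2 - (31/3)x
  (-3)·L_2(x) = (3/8)x^3 + (15/8)x^2 + (3/4)x - 3
  (-2)·L_3(x) = -(2/15)x^3 - (4/5)x^2 - (16/15)x
Adding term by term: -3x^3 + 3x^2 + x - 3

p(x) = -3x^3 + 3x^2 + x - 3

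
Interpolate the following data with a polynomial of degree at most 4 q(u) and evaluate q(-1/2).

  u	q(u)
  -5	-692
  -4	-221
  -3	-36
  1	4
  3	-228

L_0(-1/2) = (7/2)·(5/2)·(-3/2)·(-7/2)/[(-1)·(-2)·(-6)·(-8)] = 245/512
L_1(-1/2) = (9/2)·(5/2)·(-3/2)·(-7/2)/[(1)·(-1)·(-5)·(-7)] = -27/16
L_2(-1/2) = (9/2)·(7/2)·(-3/2)·(-7/2)/[(2)·(1)·(-4)·(-6)] = 441/256
L_3(-1/2) = (9/2)·(7/2)·(5/2)·(-7/2)/[(6)·(5)·(4)·(-2)] = 147/256
L_4(-1/2) = (9/2)·(7/2)·(5/2)·(-3/2)/[(8)·(7)·(6)·(2)] = -45/512
Sum: (-692)·(245/512) + (-221)·(-27/16) + (-36)·(441/256) + 4·(147/256) + (-228)·(-45/512) = 17/8

17/8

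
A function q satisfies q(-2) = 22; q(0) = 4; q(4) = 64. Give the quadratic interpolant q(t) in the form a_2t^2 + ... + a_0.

Build the Lagrange basis polynomials:
L_0(t) = t(t - 4) / [12] = (1/12)t^2 - (1/3)t
L_1(t) = (t + 2)(t - 4) / [-8] = -(1/8)t^2 + (1/4)t + 1
L_2(t) = (t + 2)t / [24] = (1/24)t^2 + (1/12)t
q(t) = 22·L_0 + 4·L_1 + 64·L_2
  22·L_0(t) = (11/6)t^2 - (22/3)t
  4·L_1(t) = -(1/2)t^2 + t + 4
  64·L_2(t) = (8/3)t^2 + (16/3)t
Adding term by term: 4t^2 - t + 4

q(t) = 4t^2 - t + 4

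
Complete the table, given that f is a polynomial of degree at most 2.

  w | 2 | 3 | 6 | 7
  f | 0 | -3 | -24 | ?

The 3 known values determine f uniquely (degree ≤ 2).
Evaluate each Lagrange basis at w = 7:
L_0(7) = (4)·(1)/[(-1)·(-4)] = 1
L_1(7) = (5)·(1)/[(1)·(-3)] = -5/3
L_2(7) = (5)·(4)/[(4)·(3)] = 5/3
Sum: 0 + (-3)·(-5/3) + (-24)·(5/3) = -35

-35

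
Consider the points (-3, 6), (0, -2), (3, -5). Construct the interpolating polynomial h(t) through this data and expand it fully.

h(t) = (5/18)t^2 - (11/6)t - 2

Newton's divided differences:
h[-3,0] = (-2 - 6) / (0 - (-3)) = -8/3
h[0,3] = (-5 - (-2)) / (3 - 0) = -1
h[-3,0,3] = (-1 - (-8/3)) / (3 - (-3)) = 5/18
h(t) = 6 + (-8/3)·(t + 3) + (5/18)·(t + 3)t
Expanding: h(t) = (5/18)t^2 - (11/6)t - 2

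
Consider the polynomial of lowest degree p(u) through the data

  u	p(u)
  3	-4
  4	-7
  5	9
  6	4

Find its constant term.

L_0(u) = (u - 4)(u - 5)(u - 6) / [-6] = -(1/6)u^3 + (5/2)u^2 - (37/3)u + 20
L_1(u) = (u - 3)(u - 5)(u - 6) / [2] = (1/2)u^3 - 7u^2 + (63/2)u - 45
L_2(u) = (u - 3)(u - 4)(u - 6) / [-2] = -(1/2)u^3 + (13/2)u^2 - 27u + 36
L_3(u) = (u - 3)(u - 4)(u - 5) / [6] = (1/6)u^3 - 2u^2 + (47/6)u - 10
p(u) = (-4)·L_0 + (-7)·L_1 + 9·L_2 + 4·L_3
Only the constant term is needed; take it from each L_i and combine:
(-4)·(20) + (-7)·(-45) + 9·(36) + 4·(-10) = 519

519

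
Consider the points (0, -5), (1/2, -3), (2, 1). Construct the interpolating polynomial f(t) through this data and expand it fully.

f(t) = -(2/3)t^2 + (13/3)t - 5

L_0(t) = (t - 1/2)(t - 2) / [1] = t^2 - (5/2)t + 1
L_1(t) = t(t - 2) / [-3/4] = -(4/3)t^2 + (8/3)t
L_2(t) = t(t - 1/2) / [3] = (1/3)t^2 - (1/6)t
f(t) = (-5)·L_0 + (-3)·L_1 + 1·L_2
  (-5)·L_0(t) = -5t^2 + (25/2)t - 5
  (-3)·L_1(t) = 4t^2 - 8t
  1·L_2(t) = (1/3)t^2 - (1/6)t
Adding term by term: -(2/3)t^2 + (13/3)t - 5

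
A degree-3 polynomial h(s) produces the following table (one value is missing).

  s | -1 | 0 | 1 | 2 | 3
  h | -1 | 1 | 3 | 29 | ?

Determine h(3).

The 4 known values determine h uniquely (degree ≤ 3).
Evaluate each Lagrange basis at s = 3:
L_0(3) = (3)·(2)·(1)/[(-1)·(-2)·(-3)] = -1
L_1(3) = (4)·(2)·(1)/[(1)·(-1)·(-2)] = 4
L_2(3) = (4)·(3)·(1)/[(2)·(1)·(-1)] = -6
L_3(3) = (4)·(3)·(2)/[(3)·(2)·(1)] = 4
Sum: (-1)·(-1) + 1·(4) + 3·(-6) + 29·(4) = 103

103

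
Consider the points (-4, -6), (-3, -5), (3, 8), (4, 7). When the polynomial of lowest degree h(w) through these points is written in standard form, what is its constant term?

39/14

Build the Lagrange basis polynomials:
L_0(w) = (w + 3)(w - 3)(w - 4) / [-56] = -(1/56)w^3 + (1/14)w^2 + (9/56)w - 9/14
L_1(w) = (w + 4)(w - 3)(w - 4) / [42] = (1/42)w^3 - (1/14)w^2 - (8/21)w + 8/7
L_2(w) = (w + 4)(w + 3)(w - 4) / [-42] = -(1/42)w^3 - (1/14)w^2 + (8/21)w + 8/7
L_3(w) = (w + 4)(w + 3)(w - 3) / [56] = (1/56)w^3 + (1/14)w^2 - (9/56)w - 9/14
h(w) = (-6)·L_0 + (-5)·L_1 + 8·L_2 + 7·L_3
Only the constant term is needed; take it from each L_i and combine:
(-6)·(-9/14) + (-5)·(8/7) + 8·(8/7) + 7·(-9/14) = 39/14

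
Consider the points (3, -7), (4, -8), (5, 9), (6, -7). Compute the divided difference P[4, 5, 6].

P[4,5] = (9 - (-8)) / (5 - 4) = 17
P[5,6] = (-7 - 9) / (6 - 5) = -16
P[4,5,6] = (-16 - 17) / (6 - 4) = -33/2

-33/2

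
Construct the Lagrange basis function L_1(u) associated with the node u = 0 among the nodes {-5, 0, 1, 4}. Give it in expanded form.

L_1(u) = (1/20)u^3 - (21/20)u + 1

L_1(u) = (u + 5)(u - 1)(u - 4) / [(5)·(-1)·(-4)]
       = (u^3 - 21u + 20) / (20)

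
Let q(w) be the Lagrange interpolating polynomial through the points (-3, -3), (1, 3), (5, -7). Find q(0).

3

Evaluate each Lagrange basis at w = 0:
L_0(0) = (-1)·(-5)/[(-4)·(-8)] = 5/32
L_1(0) = (3)·(-5)/[(4)·(-4)] = 15/16
L_2(0) = (3)·(-1)/[(8)·(4)] = -3/32
Sum: (-3)·(5/32) + 3·(15/16) + (-7)·(-3/32) = 3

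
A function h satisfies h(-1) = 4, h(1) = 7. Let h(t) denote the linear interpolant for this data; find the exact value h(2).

17/2

Evaluate each Lagrange basis at t = 2:
L_0(2) = (1)/[(-2)] = -1/2
L_1(2) = (3)/[(2)] = 3/2
Sum: 4·(-1/2) + 7·(3/2) = 17/2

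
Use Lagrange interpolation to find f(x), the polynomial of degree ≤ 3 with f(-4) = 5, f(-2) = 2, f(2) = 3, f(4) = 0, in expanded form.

Build the Lagrange basis polynomials:
L_0(x) = (x + 2)(x - 2)(x - 4) / [-96] = -(1/96)x^3 + (1/24)x^2 + (1/24)x - 1/6
L_1(x) = (x + 4)(x - 2)(x - 4) / [48] = (1/48)x^3 - (1/24)x^2 - (1/3)x + 2/3
L_2(x) = (x + 4)(x + 2)(x - 4) / [-48] = -(1/48)x^3 - (1/24)x^2 + (1/3)x + 2/3
L_3(x) = (x + 4)(x + 2)(x - 2) / [96] = (1/96)x^3 + (1/24)x^2 - (1/24)x - 1/6
f(x) = 5·L_0 + 2·L_1 + 3·L_2 + 0·L_3
  5·L_0(x) = -(5/96)x^3 + (5/24)x^2 + (5/24)x - 5/6
  2·L_1(x) = (1/24)x^3 - (1/12)x^2 - (2/3)x + 4/3
  3·L_2(x) = -(1/16)x^3 - (1/8)x^2 + x + 2
  0·L_3(x) = 0
Adding term by term: -(7/96)x^3 + (13/24)x + 5/2

f(x) = -(7/96)x^3 + (13/24)x + 5/2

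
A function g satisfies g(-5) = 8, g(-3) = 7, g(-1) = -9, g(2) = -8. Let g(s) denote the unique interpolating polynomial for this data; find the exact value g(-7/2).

4303/448

Using Newton's divided-difference form:
g[-5,-3] = (7 - 8) / (-3 - (-5)) = -1/2
g[-3,-1] = (-9 - 7) / (-1 - (-3)) = -8
g[-1,2] = (-8 - (-9)) / (2 - (-1)) = 1/3
g[-5,-3,-1] = (-8 - (-1/2)) / (-1 - (-5)) = -15/8
g[-3,-1,2] = (1/3 - (-8)) / (2 - (-3)) = 5/3
g[-5,-3,-1,2] = (5/3 - (-15/8)) / (2 - (-5)) = 85/168
g(-7/2) = 8 + (-1/2)·(3/2) + (-15/8)·(3/2)·(-1/2) + (85/168)·(3/2)·(-1/2)·(-5/2) = 4303/448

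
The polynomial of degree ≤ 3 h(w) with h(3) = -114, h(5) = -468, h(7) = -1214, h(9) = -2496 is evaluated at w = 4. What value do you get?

L_0(4) = (-1)·(-3)·(-5)/[(-2)·(-4)·(-6)] = 5/16
L_1(4) = (1)·(-3)·(-5)/[(2)·(-2)·(-4)] = 15/16
L_2(4) = (1)·(-1)·(-5)/[(4)·(2)·(-2)] = -5/16
L_3(4) = (1)·(-1)·(-3)/[(6)·(4)·(2)] = 1/16
Sum: (-114)·(5/16) + (-468)·(15/16) + (-1214)·(-5/16) + (-2496)·(1/16) = -251

-251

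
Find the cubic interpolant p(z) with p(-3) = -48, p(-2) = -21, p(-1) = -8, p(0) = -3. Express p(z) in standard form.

p(z) = z^3 - z^2 + 3z - 3

Build the Lagrange basis polynomials:
L_0(z) = (z + 2)(z + 1)z / [-6] = -(1/6)z^3 - (1/2)z^2 - (1/3)z
L_1(z) = (z + 3)(z + 1)z / [2] = (1/2)z^3 + 2z^2 + (3/2)z
L_2(z) = (z + 3)(z + 2)z / [-2] = -(1/2)z^3 - (5/2)z^2 - 3z
L_3(z) = (z + 3)(z + 2)(z + 1) / [6] = (1/6)z^3 + z^2 + (11/6)z + 1
p(z) = (-48)·L_0 + (-21)·L_1 + (-8)·L_2 + (-3)·L_3
  (-48)·L_0(z) = 8z^3 + 24z^2 + 16z
  (-21)·L_1(z) = -(21/2)z^3 - 42z^2 - (63/2)z
  (-8)·L_2(z) = 4z^3 + 20z^2 + 24z
  (-3)·L_3(z) = -(1/2)z^3 - 3z^2 - (11/2)z - 3
Adding term by term: z^3 - z^2 + 3z - 3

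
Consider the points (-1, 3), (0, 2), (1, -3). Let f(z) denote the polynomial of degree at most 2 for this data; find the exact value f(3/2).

-7

Using Newton's divided-difference form:
f[-1,0] = (2 - 3) / (0 - (-1)) = -1
f[0,1] = (-3 - 2) / (1 - 0) = -5
f[-1,0,1] = (-5 - (-1)) / (1 - (-1)) = -2
f(3/2) = 3 + (-1)·(5/2) + (-2)·(5/2)·(3/2) = -7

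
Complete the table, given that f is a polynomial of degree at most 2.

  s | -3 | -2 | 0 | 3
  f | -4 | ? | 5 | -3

8/9

The 3 known values determine f uniquely (degree ≤ 2).
Evaluate each Lagrange basis at s = -2:
L_0(-2) = (-2)·(-5)/[(-3)·(-6)] = 5/9
L_1(-2) = (1)·(-5)/[(3)·(-3)] = 5/9
L_2(-2) = (1)·(-2)/[(6)·(3)] = -1/9
Sum: (-4)·(5/9) + 5·(5/9) + (-3)·(-1/9) = 8/9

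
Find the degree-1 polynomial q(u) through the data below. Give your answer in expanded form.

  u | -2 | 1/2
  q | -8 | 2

L_0(u) = (u - 1/2) / [-5/2] = -(2/5)u + 1/5
L_1(u) = (u + 2) / [5/2] = (2/5)u + 4/5
q(u) = (-8)·L_0 + 2·L_1
  (-8)·L_0(u) = (16/5)u - 8/5
  2·L_1(u) = (4/5)u + 8/5
Adding term by term: 4u

q(u) = 4u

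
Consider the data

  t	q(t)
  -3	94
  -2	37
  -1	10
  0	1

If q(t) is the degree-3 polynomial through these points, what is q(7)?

Using Newton's divided-difference form:
q[-3,-2] = (37 - 94) / (-2 - (-3)) = -57
q[-2,-1] = (10 - 37) / (-1 - (-2)) = -27
q[-1,0] = (1 - 10) / (0 - (-1)) = -9
q[-3,-2,-1] = (-27 - (-57)) / (-1 - (-3)) = 15
q[-2,-1,0] = (-9 - (-27)) / (0 - (-2)) = 9
q[-3,-2,-1,0] = (9 - 15) / (0 - (-3)) = -2
q(7) = 94 + (-57)·(10) + 15·(10)·(9) + (-2)·(10)·(9)·(8) = -566

-566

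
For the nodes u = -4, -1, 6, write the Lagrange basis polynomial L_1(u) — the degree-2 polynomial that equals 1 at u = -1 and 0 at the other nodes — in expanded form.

L_1(u) = (u + 4)(u - 6) / [(3)·(-7)]
       = (u^2 - 2u - 24) / (-21)

L_1(u) = -(1/21)u^2 + (2/21)u + 8/7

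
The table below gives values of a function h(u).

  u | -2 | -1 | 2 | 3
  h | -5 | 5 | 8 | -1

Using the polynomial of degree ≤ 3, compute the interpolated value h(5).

Evaluate each Lagrange basis at u = 5:
L_0(5) = (6)·(3)·(2)/[(-1)·(-4)·(-5)] = -9/5
L_1(5) = (7)·(3)·(2)/[(1)·(-3)·(-4)] = 7/2
L_2(5) = (7)·(6)·(2)/[(4)·(3)·(-1)] = -7
L_3(5) = (7)·(6)·(3)/[(5)·(4)·(1)] = 63/10
Sum: (-5)·(-9/5) + 5·(7/2) + 8·(-7) + (-1)·(63/10) = -179/5

-179/5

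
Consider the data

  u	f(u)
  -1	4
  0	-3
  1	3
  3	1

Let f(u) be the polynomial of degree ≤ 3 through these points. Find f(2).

35/4

Using Newton's divided-difference form:
f[-1,0] = (-3 - 4) / (0 - (-1)) = -7
f[0,1] = (3 - (-3)) / (1 - 0) = 6
f[1,3] = (1 - 3) / (3 - 1) = -1
f[-1,0,1] = (6 - (-7)) / (1 - (-1)) = 13/2
f[0,1,3] = (-1 - 6) / (3 - 0) = -7/3
f[-1,0,1,3] = (-7/3 - 13/2) / (3 - (-1)) = -53/24
f(2) = 4 + (-7)·(3) + (13/2)·(3)·(2) + (-53/24)·(3)·(2)·(1) = 35/4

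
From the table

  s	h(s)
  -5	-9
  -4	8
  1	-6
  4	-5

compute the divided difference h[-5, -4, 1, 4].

h[-5,-4] = (8 - (-9)) / (-4 - (-5)) = 17
h[-4,1] = (-6 - 8) / (1 - (-4)) = -14/5
h[1,4] = (-5 - (-6)) / (4 - 1) = 1/3
h[-5,-4,1] = (-14/5 - 17) / (1 - (-5)) = -33/10
h[-4,1,4] = (1/3 - (-14/5)) / (4 - (-4)) = 47/120
h[-5,-4,1,4] = (47/120 - (-33/10)) / (4 - (-5)) = 443/1080

443/1080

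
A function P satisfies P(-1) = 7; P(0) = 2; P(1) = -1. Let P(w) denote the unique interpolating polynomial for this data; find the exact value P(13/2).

L_0(13/2) = (13/2)·(11/2)/[(-1)·(-2)] = 143/8
L_1(13/2) = (15/2)·(11/2)/[(1)·(-1)] = -165/4
L_2(13/2) = (15/2)·(13/2)/[(2)·(1)] = 195/8
Sum: 7·(143/8) + 2·(-165/4) + (-1)·(195/8) = 73/4

73/4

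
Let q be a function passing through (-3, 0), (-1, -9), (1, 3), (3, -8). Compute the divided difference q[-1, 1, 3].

-23/8

q[-1,1] = (3 - (-9)) / (1 - (-1)) = 6
q[1,3] = (-8 - 3) / (3 - 1) = -11/2
q[-1,1,3] = (-11/2 - 6) / (3 - (-1)) = -23/8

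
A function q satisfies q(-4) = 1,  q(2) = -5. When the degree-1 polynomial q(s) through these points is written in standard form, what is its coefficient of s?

-1

The leading coefficient equals the top divided difference q[-4,2].
q[-4,2] = (-5 - 1) / (2 - (-4)) = -1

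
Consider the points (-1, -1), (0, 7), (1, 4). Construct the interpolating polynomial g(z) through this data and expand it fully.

Newton's divided differences:
g[-1,0] = (7 - (-1)) / (0 - (-1)) = 8
g[0,1] = (4 - 7) / (1 - 0) = -3
g[-1,0,1] = (-3 - 8) / (1 - (-1)) = -11/2
g(z) = -1 + 8·(z + 1) + (-11/2)·(z + 1)z
Expanding: g(z) = -(11/2)z^2 + (5/2)z + 7

g(z) = -(11/2)z^2 + (5/2)z + 7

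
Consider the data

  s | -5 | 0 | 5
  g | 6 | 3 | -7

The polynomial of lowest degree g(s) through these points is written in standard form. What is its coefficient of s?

-13/10

L_0(s) = s(s - 5) / [50] = (1/50)s^2 - (1/10)s
L_1(s) = (s + 5)(s - 5) / [-25] = -(1/25)s^2 + 1
L_2(s) = (s + 5)s / [50] = (1/50)s^2 + (1/10)s
g(s) = 6·L_0 + 3·L_1 + (-7)·L_2
Only the coefficient of s is needed; take it from each L_i and combine:
6·(-1/10) + 3·(0) + (-7)·(1/10) = -13/10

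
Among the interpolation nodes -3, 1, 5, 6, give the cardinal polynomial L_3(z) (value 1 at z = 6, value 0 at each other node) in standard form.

L_3(z) = (1/45)z^3 - (1/15)z^2 - (13/45)z + 1/3

L_3(z) = (z + 3)(z - 1)(z - 5) / [(9)·(5)·(1)]
       = (z^3 - 3z^2 - 13z + 15) / (45)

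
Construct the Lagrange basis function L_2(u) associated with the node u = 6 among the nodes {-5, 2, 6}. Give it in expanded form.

L_2(u) = (u + 5)(u - 2) / [(11)·(4)]
       = (u^2 + 3u - 10) / (44)

L_2(u) = (1/44)u^2 + (3/44)u - 5/22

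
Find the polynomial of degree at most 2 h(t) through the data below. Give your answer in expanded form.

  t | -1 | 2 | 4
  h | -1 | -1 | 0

Newton's divided differences:
h[-1,2] = (-1 - (-1)) / (2 - (-1)) = 0
h[2,4] = (0 - (-1)) / (4 - 2) = 1/2
h[-1,2,4] = (1/2 - 0) / (4 - (-1)) = 1/10
h(t) = -1 + (1/10)·(t + 1)(t - 2)
Expanding: h(t) = (1/10)t^2 - (1/10)t - 6/5

h(t) = (1/10)t^2 - (1/10)t - 6/5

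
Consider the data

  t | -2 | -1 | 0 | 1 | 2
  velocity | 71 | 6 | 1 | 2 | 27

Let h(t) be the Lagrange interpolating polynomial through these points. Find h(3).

L_0(3) = (4)·(3)·(2)·(1)/[(-1)·(-2)·(-3)·(-4)] = 1
L_1(3) = (5)·(3)·(2)·(1)/[(1)·(-1)·(-2)·(-3)] = -5
L_2(3) = (5)·(4)·(2)·(1)/[(2)·(1)·(-1)·(-2)] = 10
L_3(3) = (5)·(4)·(3)·(1)/[(3)·(2)·(1)·(-1)] = -10
L_4(3) = (5)·(4)·(3)·(2)/[(4)·(3)·(2)·(1)] = 5
Sum: 71·(1) + 6·(-5) + 1·(10) + 2·(-10) + 27·(5) = 166

166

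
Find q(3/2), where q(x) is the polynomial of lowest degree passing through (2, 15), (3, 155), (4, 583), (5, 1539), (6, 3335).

-37/16

Evaluate each Lagrange basis at x = 3/2:
L_0(3/2) = (-3/2)·(-5/2)·(-7/2)·(-9/2)/[(-1)·(-2)·(-3)·(-4)] = 315/128
L_1(3/2) = (-1/2)·(-5/2)·(-7/2)·(-9/2)/[(1)·(-1)·(-2)·(-3)] = -105/32
L_2(3/2) = (-1/2)·(-3/2)·(-7/2)·(-9/2)/[(2)·(1)·(-1)·(-2)] = 189/64
L_3(3/2) = (-1/2)·(-3/2)·(-5/2)·(-9/2)/[(3)·(2)·(1)·(-1)] = -45/32
L_4(3/2) = (-1/2)·(-3/2)·(-5/2)·(-7/2)/[(4)·(3)·(2)·(1)] = 35/128
Sum: 15·(315/128) + 155·(-105/32) + 583·(189/64) + 1539·(-45/32) + 3335·(35/128) = -37/16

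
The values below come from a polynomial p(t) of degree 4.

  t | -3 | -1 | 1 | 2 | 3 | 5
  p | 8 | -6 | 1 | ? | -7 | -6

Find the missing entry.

The 5 known values determine p uniquely (degree ≤ 4).
Evaluate each Lagrange basis at t = 2:
L_0(2) = (3)·(1)·(-1)·(-3)/[(-2)·(-4)·(-6)·(-8)] = 3/128
L_1(2) = (5)·(1)·(-1)·(-3)/[(2)·(-2)·(-4)·(-6)] = -5/32
L_2(2) = (5)·(3)·(-1)·(-3)/[(4)·(2)·(-2)·(-4)] = 45/64
L_3(2) = (5)·(3)·(1)·(-3)/[(6)·(4)·(2)·(-2)] = 15/32
L_4(2) = (5)·(3)·(1)·(-1)/[(8)·(6)·(4)·(2)] = -5/128
Sum: 8·(3/128) + (-6)·(-5/32) + 1·(45/64) + (-7)·(15/32) + (-6)·(-5/128) = -39/32

-39/32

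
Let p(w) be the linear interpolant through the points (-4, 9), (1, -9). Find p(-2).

Evaluate each Lagrange basis at w = -2:
L_0(-2) = (-3)/[(-5)] = 3/5
L_1(-2) = (2)/[(5)] = 2/5
Sum: 9·(3/5) + (-9)·(2/5) = 9/5

9/5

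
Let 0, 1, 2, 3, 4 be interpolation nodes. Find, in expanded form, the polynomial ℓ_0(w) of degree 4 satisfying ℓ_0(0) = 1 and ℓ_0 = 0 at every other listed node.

ℓ_0(w) = (w - 1)(w - 2)(w - 3)(w - 4) / [(-1)·(-2)·(-3)·(-4)]
       = (w^4 - 10w^3 + 35w^2 - 50w + 24) / (24)

ℓ_0(w) = (1/24)w^4 - (5/12)w^3 + (35/24)w^2 - (25/12)w + 1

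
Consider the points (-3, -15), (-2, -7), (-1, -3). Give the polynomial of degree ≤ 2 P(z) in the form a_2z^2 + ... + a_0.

Newton's divided differences:
P[-3,-2] = (-7 - (-15)) / (-2 - (-3)) = 8
P[-2,-1] = (-3 - (-7)) / (-1 - (-2)) = 4
P[-3,-2,-1] = (4 - 8) / (-1 - (-3)) = -2
P(z) = -15 + 8·(z + 3) + (-2)·(z + 3)(z + 2)
Expanding: P(z) = -2z^2 - 2z - 3

P(z) = -2z^2 - 2z - 3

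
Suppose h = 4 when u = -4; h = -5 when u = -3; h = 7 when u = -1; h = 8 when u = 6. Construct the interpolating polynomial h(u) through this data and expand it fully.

Build the Lagrange basis polynomials:
L_0(u) = (u + 3)(u + 1)(u - 6) / [-30] = -(1/30)u^3 + (1/15)u^2 + (7/10)u + 3/5
L_1(u) = (u + 4)(u + 1)(u - 6) / [18] = (1/18)u^3 - (1/18)u^2 - (13/9)u - 4/3
L_2(u) = (u + 4)(u + 3)(u - 6) / [-42] = -(1/42)u^3 - (1/42)u^2 + (5/7)u + 12/7
L_3(u) = (u + 4)(u + 3)(u + 1) / [630] = (1/630)u^3 + (4/315)u^2 + (19/630)u + 2/105
h(u) = 4·L_0 + (-5)·L_1 + 7·L_2 + 8·L_3
  4·L_0(u) = -(2/15)u^3 + (4/15)u^2 + (14/5)u + 12/5
  (-5)·L_1(u) = -(5/18)u^3 + (5/18)u^2 + (65/9)u + 20/3
  7·L_2(u) = -(1/6)u^3 - (1/6)u^2 + 5u + 12
  8·L_3(u) = (4/315)u^3 + (32/315)u^2 + (76/315)u + 16/105
Adding term by term: -(178/315)u^3 + (151/315)u^2 + (4808/315)u + 2228/105

h(u) = -(178/315)u^3 + (151/315)u^2 + (4808/315)u + 2228/105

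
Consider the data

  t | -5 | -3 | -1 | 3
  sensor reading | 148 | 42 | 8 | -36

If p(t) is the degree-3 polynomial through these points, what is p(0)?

3

Evaluate each Lagrange basis at t = 0:
L_0(0) = (3)·(1)·(-3)/[(-2)·(-4)·(-8)] = 9/64
L_1(0) = (5)·(1)·(-3)/[(2)·(-2)·(-6)] = -5/8
L_2(0) = (5)·(3)·(-3)/[(4)·(2)·(-4)] = 45/32
L_3(0) = (5)·(3)·(1)/[(8)·(6)·(4)] = 5/64
Sum: 148·(9/64) + 42·(-5/8) + 8·(45/32) + (-36)·(5/64) = 3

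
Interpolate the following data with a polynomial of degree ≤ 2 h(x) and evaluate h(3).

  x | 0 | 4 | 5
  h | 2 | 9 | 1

131/10

Evaluate each Lagrange basis at x = 3:
L_0(3) = (-1)·(-2)/[(-4)·(-5)] = 1/10
L_1(3) = (3)·(-2)/[(4)·(-1)] = 3/2
L_2(3) = (3)·(-1)/[(5)·(1)] = -3/5
Sum: 2·(1/10) + 9·(3/2) + 1·(-3/5) = 131/10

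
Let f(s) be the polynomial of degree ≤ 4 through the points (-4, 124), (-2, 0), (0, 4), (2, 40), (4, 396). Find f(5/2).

1269/16

Evaluate each Lagrange basis at s = 5/2:
L_0(5/2) = (9/2)·(5/2)·(1/2)·(-3/2)/[(-2)·(-4)·(-6)·(-8)] = -45/2048
L_1(5/2) = (13/2)·(5/2)·(1/2)·(-3/2)/[(2)·(-2)·(-4)·(-6)] = 65/512
L_2(5/2) = (13/2)·(9/2)·(1/2)·(-3/2)/[(4)·(2)·(-2)·(-4)] = -351/1024
L_3(5/2) = (13/2)·(9/2)·(5/2)·(-3/2)/[(6)·(4)·(2)·(-2)] = 585/512
L_4(5/2) = (13/2)·(9/2)·(5/2)·(1/2)/[(8)·(6)·(4)·(2)] = 195/2048
Sum: 124·(-45/2048) + 0 + 4·(-351/1024) + 40·(585/512) + 396·(195/2048) = 1269/16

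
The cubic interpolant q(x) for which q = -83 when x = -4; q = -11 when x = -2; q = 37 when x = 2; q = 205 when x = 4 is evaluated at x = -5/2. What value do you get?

Using Newton's divided-difference form:
q[-4,-2] = (-11 - (-83)) / (-2 - (-4)) = 36
q[-2,2] = (37 - (-11)) / (2 - (-2)) = 12
q[2,4] = (205 - 37) / (4 - 2) = 84
q[-4,-2,2] = (12 - 36) / (2 - (-4)) = -4
q[-2,2,4] = (84 - 12) / (4 - (-2)) = 12
q[-4,-2,2,4] = (12 - (-4)) / (4 - (-4)) = 2
q(-5/2) = -83 + 36·(3/2) + (-4)·(3/2)·(-1/2) + 2·(3/2)·(-1/2)·(-9/2) = -77/4

-77/4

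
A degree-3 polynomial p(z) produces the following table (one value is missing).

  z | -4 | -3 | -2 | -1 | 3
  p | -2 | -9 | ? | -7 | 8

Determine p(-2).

The 4 known values determine p uniquely (degree ≤ 3).
Evaluate each Lagrange basis at z = -2:
L_0(-2) = (1)·(-1)·(-5)/[(-1)·(-3)·(-7)] = -5/21
L_1(-2) = (2)·(-1)·(-5)/[(1)·(-2)·(-6)] = 5/6
L_2(-2) = (2)·(1)·(-5)/[(3)·(2)·(-4)] = 5/12
L_3(-2) = (2)·(1)·(-1)/[(7)·(6)·(4)] = -1/84
Sum: (-2)·(-5/21) + (-9)·(5/6) + (-7)·(5/12) + 8·(-1/84) = -281/28

-281/28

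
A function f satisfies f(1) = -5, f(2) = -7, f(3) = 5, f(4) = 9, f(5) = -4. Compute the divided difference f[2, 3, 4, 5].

-3/2

f[2,3] = (5 - (-7)) / (3 - 2) = 12
f[3,4] = (9 - 5) / (4 - 3) = 4
f[4,5] = (-4 - 9) / (5 - 4) = -13
f[2,3,4] = (4 - 12) / (4 - 2) = -4
f[3,4,5] = (-13 - 4) / (5 - 3) = -17/2
f[2,3,4,5] = (-17/2 - (-4)) / (5 - 2) = -3/2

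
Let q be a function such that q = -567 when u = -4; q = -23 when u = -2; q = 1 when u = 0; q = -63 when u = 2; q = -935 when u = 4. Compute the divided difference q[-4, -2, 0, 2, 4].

-3

q[-4,-2] = (-23 - (-567)) / (-2 - (-4)) = 272
q[-2,0] = (1 - (-23)) / (0 - (-2)) = 12
q[0,2] = (-63 - 1) / (2 - 0) = -32
q[2,4] = (-935 - (-63)) / (4 - 2) = -436
q[-4,-2,0] = (12 - 272) / (0 - (-4)) = -65
q[-2,0,2] = (-32 - 12) / (2 - (-2)) = -11
q[0,2,4] = (-436 - (-32)) / (4 - 0) = -101
q[-4,-2,0,2] = (-11 - (-65)) / (2 - (-4)) = 9
q[-2,0,2,4] = (-101 - (-11)) / (4 - (-2)) = -15
q[-4,-2,0,2,4] = (-15 - 9) / (4 - (-4)) = -3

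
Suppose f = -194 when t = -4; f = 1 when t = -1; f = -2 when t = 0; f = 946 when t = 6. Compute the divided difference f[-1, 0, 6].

f[-1,0] = (-2 - 1) / (0 - (-1)) = -3
f[0,6] = (946 - (-2)) / (6 - 0) = 158
f[-1,0,6] = (158 - (-3)) / (6 - (-1)) = 23

23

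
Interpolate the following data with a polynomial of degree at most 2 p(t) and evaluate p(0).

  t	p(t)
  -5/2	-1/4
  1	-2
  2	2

-4

L_0(0) = (-1)·(-2)/[(-7/2)·(-9/2)] = 8/63
L_1(0) = (5/2)·(-2)/[(7/2)·(-1)] = 10/7
L_2(0) = (5/2)·(-1)/[(9/2)·(1)] = -5/9
Sum: (-1/4)·(8/63) + (-2)·(10/7) + 2·(-5/9) = -4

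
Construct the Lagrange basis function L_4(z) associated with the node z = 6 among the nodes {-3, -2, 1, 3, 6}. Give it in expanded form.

L_4(z) = (z + 3)(z + 2)(z - 1)(z - 3) / [(9)·(8)·(5)·(3)]
       = (z^4 + z^3 - 11z^2 - 9z + 18) / (1080)

L_4(z) = (1/1080)z^4 + (1/1080)z^3 - (11/1080)z^2 - (1/120)z + 1/60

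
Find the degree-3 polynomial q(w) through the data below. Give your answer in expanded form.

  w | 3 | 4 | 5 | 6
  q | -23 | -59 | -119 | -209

L_0(w) = (w - 4)(w - 5)(w - 6) / [-6] = -(1/6)w^3 + (5/2)w^2 - (37/3)w + 20
L_1(w) = (w - 3)(w - 5)(w - 6) / [2] = (1/2)w^3 - 7w^2 + (63/2)w - 45
L_2(w) = (w - 3)(w - 4)(w - 6) / [-2] = -(1/2)w^3 + (13/2)w^2 - 27w + 36
L_3(w) = (w - 3)(w - 4)(w - 5) / [6] = (1/6)w^3 - 2w^2 + (47/6)w - 10
q(w) = (-23)·L_0 + (-59)·L_1 + (-119)·L_2 + (-209)·L_3
  (-23)·L_0(w) = (23/6)w^3 - (115/2)w^2 + (851/3)w - 460
  (-59)·L_1(w) = -(59/2)w^3 + 413w^2 - (3717/2)w + 2655
  (-119)·L_2(w) = (119/2)w^3 - (1547/2)w^2 + 3213w - 4284
  (-209)·L_3(w) = -(209/6)w^3 + 418w^2 - (9823/6)w + 2090
Adding term by term: -w^3 + w + 1

q(w) = -w^3 + w + 1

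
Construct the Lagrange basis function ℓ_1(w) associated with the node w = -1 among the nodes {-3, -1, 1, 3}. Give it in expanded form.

ℓ_1(w) = (1/16)w^3 - (1/16)w^2 - (9/16)w + 9/16

ℓ_1(w) = (w + 3)(w - 1)(w - 3) / [(2)·(-2)·(-4)]
       = (w^3 - w^2 - 9w + 9) / (16)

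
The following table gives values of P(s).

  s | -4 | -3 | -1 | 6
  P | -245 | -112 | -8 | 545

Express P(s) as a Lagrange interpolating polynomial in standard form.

Build the Lagrange basis polynomials:
L_0(s) = (s + 3)(s + 1)(s - 6) / [-30] = -(1/30)s^3 + (1/15)s^2 + (7/10)s + 3/5
L_1(s) = (s + 4)(s + 1)(s - 6) / [18] = (1/18)s^3 - (1/18)s^2 - (13/9)s - 4/3
L_2(s) = (s + 4)(s + 3)(s - 6) / [-42] = -(1/42)s^3 - (1/42)s^2 + (5/7)s + 12/7
L_3(s) = (s + 4)(s + 3)(s + 1) / [630] = (1/630)s^3 + (4/315)s^2 + (19/630)s + 2/105
P(s) = (-245)·L_0 + (-112)·L_1 + (-8)·L_2 + 545·L_3
  (-245)·L_0(s) = (49/6)s^3 - (49/3)s^2 - (343/2)s - 147
  (-112)·L_1(s) = -(56/9)s^3 + (56/9)s^2 + (1456/9)s + 448/3
  (-8)·L_2(s) = (4/21)s^3 + (4/21)s^2 - (40/7)s - 96/7
  545·L_3(s) = (109/126)s^3 + (436/63)s^2 + (2071/126)s + 218/21
Adding term by term: 3s^3 - 3s^2 + s - 1

P(s) = 3s^3 - 3s^2 + s - 1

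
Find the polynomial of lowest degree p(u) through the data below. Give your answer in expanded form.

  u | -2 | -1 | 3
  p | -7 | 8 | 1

p(u) = -(67/20)u^2 + (99/20)u + 163/10

Build the Lagrange basis polynomials:
L_0(u) = (u + 1)(u - 3) / [5] = (1/5)u^2 - (2/5)u - 3/5
L_1(u) = (u + 2)(u - 3) / [-4] = -(1/4)u^2 + (1/4)u + 3/2
L_2(u) = (u + 2)(u + 1) / [20] = (1/20)u^2 + (3/20)u + 1/10
p(u) = (-7)·L_0 + 8·L_1 + 1·L_2
  (-7)·L_0(u) = -(7/5)u^2 + (14/5)u + 21/5
  8·L_1(u) = -2u^2 + 2u + 12
  1·L_2(u) = (1/20)u^2 + (3/20)u + 1/10
Adding term by term: -(67/20)u^2 + (99/20)u + 163/10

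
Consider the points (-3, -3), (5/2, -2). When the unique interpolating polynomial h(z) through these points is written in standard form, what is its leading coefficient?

2/11

The leading coefficient equals the top divided difference h[-3,5/2].
h[-3,5/2] = (-2 - (-3)) / (5/2 - (-3)) = 2/11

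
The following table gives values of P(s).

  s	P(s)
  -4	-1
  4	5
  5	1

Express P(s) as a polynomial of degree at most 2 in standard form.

Build the Lagrange basis polynomials:
L_0(s) = (s - 4)(s - 5) / [72] = (1/72)s^2 - (1/8)s + 5/18
L_1(s) = (s + 4)(s - 5) / [-8] = -(1/8)s^2 + (1/8)s + 5/2
L_2(s) = (s + 4)(s - 4) / [9] = (1/9)s^2 - 16/9
P(s) = (-1)·L_0 + 5·L_1 + 1·L_2
  (-1)·L_0(s) = -(1/72)s^2 + (1/8)s - 5/18
  5·L_1(s) = -(5/8)s^2 + (5/8)s + 25/2
  1·L_2(s) = (1/9)s^2 - 16/9
Adding term by term: -(19/36)s^2 + (3/4)s + 94/9

P(s) = -(19/36)s^2 + (3/4)s + 94/9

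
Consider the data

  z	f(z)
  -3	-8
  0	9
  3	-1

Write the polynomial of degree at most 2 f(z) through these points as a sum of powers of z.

Build the Lagrange basis polynomials:
L_0(z) = z(z - 3) / [18] = (1/18)z^2 - (1/6)z
L_1(z) = (z + 3)(z - 3) / [-9] = -(1/9)z^2 + 1
L_2(z) = (z + 3)z / [18] = (1/18)z^2 + (1/6)z
f(z) = (-8)·L_0 + 9·L_1 + (-1)·L_2
  (-8)·L_0(z) = -(4/9)z^2 + (4/3)z
  9·L_1(z) = -z^2 + 9
  (-1)·L_2(z) = -(1/18)z^2 - (1/6)z
Adding term by term: -(3/2)z^2 + (7/6)z + 9

f(z) = -(3/2)z^2 + (7/6)z + 9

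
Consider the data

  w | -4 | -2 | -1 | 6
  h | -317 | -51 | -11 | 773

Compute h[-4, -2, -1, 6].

4

h[-4,-2] = (-51 - (-317)) / (-2 - (-4)) = 133
h[-2,-1] = (-11 - (-51)) / (-1 - (-2)) = 40
h[-1,6] = (773 - (-11)) / (6 - (-1)) = 112
h[-4,-2,-1] = (40 - 133) / (-1 - (-4)) = -31
h[-2,-1,6] = (112 - 40) / (6 - (-2)) = 9
h[-4,-2,-1,6] = (9 - (-31)) / (6 - (-4)) = 4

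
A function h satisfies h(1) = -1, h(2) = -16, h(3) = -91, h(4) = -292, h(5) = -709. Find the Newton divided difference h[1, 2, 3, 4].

-11

h[1,2] = (-16 - (-1)) / (2 - 1) = -15
h[2,3] = (-91 - (-16)) / (3 - 2) = -75
h[3,4] = (-292 - (-91)) / (4 - 3) = -201
h[1,2,3] = (-75 - (-15)) / (3 - 1) = -30
h[2,3,4] = (-201 - (-75)) / (4 - 2) = -63
h[1,2,3,4] = (-63 - (-30)) / (4 - 1) = -11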